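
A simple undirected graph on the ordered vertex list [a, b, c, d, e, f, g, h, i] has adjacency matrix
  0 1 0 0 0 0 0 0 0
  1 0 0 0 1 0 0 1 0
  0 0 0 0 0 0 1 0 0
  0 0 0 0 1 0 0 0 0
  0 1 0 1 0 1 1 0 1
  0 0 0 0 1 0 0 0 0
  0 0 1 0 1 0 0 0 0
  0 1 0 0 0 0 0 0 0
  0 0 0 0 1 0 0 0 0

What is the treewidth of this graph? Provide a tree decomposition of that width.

Each bag holds 2 vertices, so the decomposition has width 1, which upper-bounds the treewidth. G has an edge, so its treewidth is at least 1. Therefore the treewidth is 1.

Treewidth 1.
Bags: B1 = {b, h}  B2 = {a, b}  B3 = {b, e}  B4 = {e, g}  B5 = {c, g}  B6 = {e, f}  B7 = {e, i}  B8 = {d, e}
Tree: B1–B2, B2–B3, B3–B4, B4–B5, B3–B6, B6–B7, B4–B8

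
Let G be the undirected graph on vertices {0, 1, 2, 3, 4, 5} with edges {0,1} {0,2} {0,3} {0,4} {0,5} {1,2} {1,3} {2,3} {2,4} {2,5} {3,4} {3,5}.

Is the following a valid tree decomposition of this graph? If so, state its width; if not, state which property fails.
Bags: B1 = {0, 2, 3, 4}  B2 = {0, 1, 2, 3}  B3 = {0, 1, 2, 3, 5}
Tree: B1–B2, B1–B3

A tree decomposition must satisfy three properties: every vertex lies in some bag; for every edge, both endpoints lie together in some bag; and for every vertex, the bags containing it form a connected subtree. Here bags containing vertex 1 are not connected in the tree, so the decomposition is invalid.

No — bags containing vertex 1 are not connected in the tree.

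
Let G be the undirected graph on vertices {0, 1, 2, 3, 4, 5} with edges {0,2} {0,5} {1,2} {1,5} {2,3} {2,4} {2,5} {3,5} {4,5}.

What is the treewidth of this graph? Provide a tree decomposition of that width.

Every bag has size at most 3, so the width is 3 − 1 = 2 and tw(G) ≤ 2. Conversely, {0, 2, 5} is a clique of size 3, and the vertices of any clique must share a bag in every tree decomposition; so some bag has ≥ 3 vertices and tw(G) ≥ 2. Therefore the treewidth is 2.

Treewidth 2.
Bags: B1 = {2, 4, 5}  B2 = {1, 2, 5}  B3 = {0, 2, 5}  B4 = {2, 3, 5}
Tree: B1–B2, B1–B3, B3–B4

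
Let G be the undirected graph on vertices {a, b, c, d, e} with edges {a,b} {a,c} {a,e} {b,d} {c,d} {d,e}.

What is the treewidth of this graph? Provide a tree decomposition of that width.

Treewidth 2.
One optimal decomposition is:
Bags: B1 = {a, b, d}  B2 = {a, c, d}  B3 = {a, d, e}
Tree: B1–B2, B2–B3

Each bag holds 3 vertices, so the decomposition has width 2, which upper-bounds the treewidth. For the lower bound, G contains the cycle b–a–c–d–b, so G is not a forest; only forests have treewidth ≤ 1, hence tw(G) ≥ 2. Therefore the treewidth is 2.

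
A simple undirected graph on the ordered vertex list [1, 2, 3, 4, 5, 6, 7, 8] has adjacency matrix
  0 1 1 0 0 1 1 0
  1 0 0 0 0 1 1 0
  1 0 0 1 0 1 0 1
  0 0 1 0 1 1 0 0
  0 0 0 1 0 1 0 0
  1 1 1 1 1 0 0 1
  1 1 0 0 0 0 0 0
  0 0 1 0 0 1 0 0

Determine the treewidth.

A width-2 tree decomposition is:
Bags: B1 = {1, 2, 6}  B2 = {1, 3, 6}  B3 = {3, 6, 8}  B4 = {3, 4, 6}  B5 = {1, 2, 7}  B6 = {4, 5, 6}
Tree: B1–B2, B2–B3, B2–B4, B1–B5, B4–B6
The largest bag has 3 vertices, giving width 2; this decomposition certifies tw(G) ≤ 2. On the other hand G contains the 3-clique {1, 2, 6}. A clique must lie in a single bag of any decomposition, so no decomposition can have width below 2. Hence tw(G) = 2 exactly.

2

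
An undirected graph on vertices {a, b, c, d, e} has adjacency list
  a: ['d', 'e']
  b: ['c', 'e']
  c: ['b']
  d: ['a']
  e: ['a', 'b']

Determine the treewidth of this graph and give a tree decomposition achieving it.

Every bag has size at most 2, so the width is 2 − 1 = 1 and tw(G) ≤ 1. Since G has at least one edge (e.g. c–b), it is not an edgeless graph, so tw(G) ≥ 1. The upper and lower bounds meet at 1, so that is the treewidth.

Treewidth 1.
One optimal decomposition is:
Bags: B1 = {b, c}  B2 = {b, e}  B3 = {a, e}  B4 = {a, d}
Tree: B1–B2, B2–B3, B3–B4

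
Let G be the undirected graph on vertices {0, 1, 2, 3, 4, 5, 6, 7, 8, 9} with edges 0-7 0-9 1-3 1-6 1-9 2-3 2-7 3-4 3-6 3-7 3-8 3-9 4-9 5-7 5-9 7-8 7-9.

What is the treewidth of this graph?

2

A width-2 tree decomposition is:
Bags: B1 = {1, 3, 9}  B2 = {3, 7, 9}  B3 = {1, 3, 6}  B4 = {2, 3, 7}  B5 = {0, 7, 9}  B6 = {3, 7, 8}  B7 = {5, 7, 9}  B8 = {3, 4, 9}
Tree: B1–B2, B1–B3, B2–B4, B2–B5, B4–B6, B2–B7, B1–B8
Each bag holds 3 vertices, so the decomposition has width 2, which upper-bounds the treewidth. For the lower bound, the 3 vertices {0, 7, 9} are pairwise adjacent, and any tree decomposition puts a clique entirely inside one bag — forcing width ≥ 2. Therefore the treewidth is 2.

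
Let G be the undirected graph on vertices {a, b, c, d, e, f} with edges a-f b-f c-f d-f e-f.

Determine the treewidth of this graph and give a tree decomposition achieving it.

Treewidth 1.
One optimal decomposition is:
Bags: B1 = {c, f}  B2 = {b, f}  B3 = {e, f}  B4 = {d, f}  B5 = {a, f}
Tree: B1–B2, B2–B3, B2–B4, B2–B5

Every bag has size at most 2, so the width is 2 − 1 = 1 and tw(G) ≤ 1. Since G has at least one edge (e.g. f–c), it is not an edgeless graph, so tw(G) ≥ 1. Combining the bounds, tw(G) = 1.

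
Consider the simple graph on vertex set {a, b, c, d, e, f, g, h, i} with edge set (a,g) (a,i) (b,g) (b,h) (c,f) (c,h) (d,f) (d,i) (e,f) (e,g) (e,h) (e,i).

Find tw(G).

A width-3 tree decomposition is:
Bags: B1 = {a, b, g, h}  B2 = {a, e, g, h}  B3 = {a, e, h, i}  B4 = {c, e, h, i}  B5 = {c, e, f, i}  B6 = {c, d, f, i}
Tree: B1–B2, B2–B3, B3–B4, B4–B5, B5–B6
Every bag has size at most 4, so the width is 4 − 1 = 3 and tw(G) ≤ 3. For the lower bound: the 4 vertex sets {a,b,g}, {h}, {e}, {c,d,f,i} are disjoint, each induces a connected subgraph, and every pair is joined by at least one edge of G. Contracting each set to a single vertex therefore yields K_{4} as a minor, and since treewidth is minor-monotone, tw(G) ≥ tw(K_{4}) = 3. Therefore the treewidth is 3.

3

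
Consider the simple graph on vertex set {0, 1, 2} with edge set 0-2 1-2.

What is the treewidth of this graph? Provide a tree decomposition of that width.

Treewidth 1.
One optimal decomposition is:
Bags: B1 = {0, 2}  B2 = {1, 2}
Tree: B1–B2

Every bag has size at most 2, so the width is 2 − 1 = 1 and tw(G) ≤ 1. G has an edge, so its treewidth is at least 1. Combining the bounds, tw(G) = 1.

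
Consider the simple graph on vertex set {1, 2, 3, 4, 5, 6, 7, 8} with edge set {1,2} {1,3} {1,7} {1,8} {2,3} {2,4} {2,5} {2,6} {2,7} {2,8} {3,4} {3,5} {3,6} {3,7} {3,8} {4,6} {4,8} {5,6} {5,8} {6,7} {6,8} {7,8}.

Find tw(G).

4

A width-4 tree decomposition is:
Bags: B1 = {2, 3, 6, 7, 8}  B2 = {2, 3, 4, 6, 8}  B3 = {1, 2, 3, 7, 8}  B4 = {2, 3, 5, 6, 8}
Tree: B1–B2, B1–B3, B2–B4
The largest bag has 5 vertices, giving width 4; this decomposition certifies tw(G) ≤ 4. On the other hand G contains the 5-clique {1, 2, 3, 7, 8}. A clique must lie in a single bag of any decomposition, so no decomposition can have width below 4. The upper and lower bounds meet at 4, so that is the treewidth.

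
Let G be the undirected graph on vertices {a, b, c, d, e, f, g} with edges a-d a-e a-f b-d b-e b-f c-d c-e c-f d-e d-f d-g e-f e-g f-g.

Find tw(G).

A width-3 tree decomposition is:
Bags: B1 = {d, e, f, g}  B2 = {b, d, e, f}  B3 = {c, d, e, f}  B4 = {a, d, e, f}
Tree: B1–B2, B2–B3, B3–B4
The largest bag has 4 vertices, giving width 3; this decomposition certifies tw(G) ≤ 3. Conversely, {d, e, f, g} is a clique of size 4, and the vertices of any clique must share a bag in every tree decomposition; so some bag has ≥ 4 vertices and tw(G) ≥ 3. Therefore the treewidth is 3.

3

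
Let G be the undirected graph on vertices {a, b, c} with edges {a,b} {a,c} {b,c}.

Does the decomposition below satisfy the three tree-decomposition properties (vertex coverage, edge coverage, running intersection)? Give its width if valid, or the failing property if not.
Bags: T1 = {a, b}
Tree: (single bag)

No — vertex c appears in no bag.

A tree decomposition must satisfy three properties: every vertex lies in some bag; for every edge, both endpoints lie together in some bag; and for every vertex, the bags containing it form a connected subtree. Here vertex c appears in no bag, so the decomposition is invalid.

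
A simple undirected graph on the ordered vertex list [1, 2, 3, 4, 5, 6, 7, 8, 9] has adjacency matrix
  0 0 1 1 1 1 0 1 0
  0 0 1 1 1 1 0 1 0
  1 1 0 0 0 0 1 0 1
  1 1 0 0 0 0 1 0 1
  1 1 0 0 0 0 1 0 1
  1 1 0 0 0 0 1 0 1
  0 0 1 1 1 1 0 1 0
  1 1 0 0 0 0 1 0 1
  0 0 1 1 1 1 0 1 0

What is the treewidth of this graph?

4

A width-4 tree decomposition is:
Bags: B1 = {1, 2, 4, 7, 9}  B2 = {1, 2, 5, 7, 9}  B3 = {1, 2, 6, 7, 9}  B4 = {1, 2, 7, 8, 9}  B5 = {1, 2, 3, 7, 9}
Tree: B1–B2, B2–B3, B3–B4, B4–B5
Each bag holds 5 vertices, so the decomposition has width 4, which upper-bounds the treewidth. For the lower bound: the 5 vertex sets {4,9}, {5,7}, {1,6}, {2}, {8} are disjoint, each induces a connected subgraph, and every pair is joined by at least one edge of G. Contracting each set to a single vertex therefore yields K_{5} as a minor, and since treewidth is minor-monotone, tw(G) ≥ tw(K_{5}) = 4. Combining the bounds, tw(G) = 4.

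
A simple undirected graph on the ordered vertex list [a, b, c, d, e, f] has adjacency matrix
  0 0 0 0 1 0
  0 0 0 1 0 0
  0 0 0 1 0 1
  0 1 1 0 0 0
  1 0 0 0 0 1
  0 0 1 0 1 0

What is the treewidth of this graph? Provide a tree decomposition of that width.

The largest bag has 2 vertices, giving width 1; this decomposition certifies tw(G) ≤ 1. G has an edge, so its treewidth is at least 1. Hence tw(G) = 1 exactly.

Treewidth 1.
One such decomposition:
Bags: B1 = {b, d}  B2 = {c, d}  B3 = {c, f}  B4 = {e, f}  B5 = {a, e}
Tree: B1–B2, B2–B3, B3–B4, B4–B5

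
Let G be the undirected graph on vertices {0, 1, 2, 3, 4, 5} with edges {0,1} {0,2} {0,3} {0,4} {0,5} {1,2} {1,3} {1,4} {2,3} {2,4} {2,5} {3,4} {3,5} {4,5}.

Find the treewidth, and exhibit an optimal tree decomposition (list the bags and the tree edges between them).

Every bag has size at most 5, so the width is 5 − 1 = 4 and tw(G) ≤ 4. Conversely, {0, 1, 2, 3, 4} is a clique of size 5, and the vertices of any clique must share a bag in every tree decomposition; so some bag has ≥ 5 vertices and tw(G) ≥ 4. Hence tw(G) = 4 exactly.

Treewidth 4.
One optimal decomposition is:
Bags: B1 = {0, 2, 3, 4, 5}  B2 = {0, 1, 2, 3, 4}
Tree: B1–B2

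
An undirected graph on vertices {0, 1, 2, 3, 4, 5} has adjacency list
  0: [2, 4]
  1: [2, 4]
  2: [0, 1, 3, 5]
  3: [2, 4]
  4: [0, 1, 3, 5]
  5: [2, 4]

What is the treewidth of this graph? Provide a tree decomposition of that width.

Treewidth 2.
One such decomposition:
Bags: B1 = {2, 3, 4}  B2 = {2, 4, 5}  B3 = {0, 2, 4}  B4 = {1, 2, 4}
Tree: B1–B2, B2–B3, B3–B4

Each bag holds 3 vertices, so the decomposition has width 2, which upper-bounds the treewidth. For the lower bound, G contains the cycle 3–2–5–4–3, so G is not a forest; only forests have treewidth ≤ 1, hence tw(G) ≥ 2. Combining the bounds, tw(G) = 2.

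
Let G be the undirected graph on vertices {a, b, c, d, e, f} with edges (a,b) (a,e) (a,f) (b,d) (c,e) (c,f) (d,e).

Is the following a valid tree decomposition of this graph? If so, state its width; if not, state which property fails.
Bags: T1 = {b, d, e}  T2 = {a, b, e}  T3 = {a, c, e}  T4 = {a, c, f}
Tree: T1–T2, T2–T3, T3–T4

Yes; width 2.

Checking the three conditions: (i) the bags cover all of {a, b, c, d, e, f}; (ii) for each edge, some bag contains both endpoints; (iii) the bags containing any fixed vertex form a subtree. All hold, so the decomposition is valid with width 3 − 1 = 2.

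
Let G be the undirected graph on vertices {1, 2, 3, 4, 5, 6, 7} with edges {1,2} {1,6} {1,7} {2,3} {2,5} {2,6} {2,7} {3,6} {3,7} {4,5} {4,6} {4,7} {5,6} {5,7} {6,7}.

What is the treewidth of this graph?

A width-3 tree decomposition is:
Bags: B1 = {4, 5, 6, 7}  B2 = {2, 5, 6, 7}  B3 = {2, 3, 6, 7}  B4 = {1, 2, 6, 7}
Tree: B1–B2, B2–B3, B2–B4
Each bag holds 4 vertices, so the decomposition has width 3, which upper-bounds the treewidth. Conversely, {1, 2, 6, 7} is a clique of size 4, and the vertices of any clique must share a bag in every tree decomposition; so some bag has ≥ 4 vertices and tw(G) ≥ 3. Combining the bounds, tw(G) = 3.

3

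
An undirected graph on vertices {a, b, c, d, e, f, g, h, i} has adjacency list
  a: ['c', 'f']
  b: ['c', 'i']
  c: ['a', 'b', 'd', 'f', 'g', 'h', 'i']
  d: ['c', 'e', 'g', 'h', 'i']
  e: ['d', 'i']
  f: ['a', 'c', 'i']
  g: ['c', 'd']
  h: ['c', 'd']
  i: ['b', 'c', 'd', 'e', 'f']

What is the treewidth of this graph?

2

A width-2 tree decomposition is:
Bags: B1 = {c, d, i}  B2 = {b, c, i}  B3 = {c, f, i}  B4 = {d, e, i}  B5 = {a, c, f}  B6 = {c, d, g}  B7 = {c, d, h}
Tree: B1–B2, B2–B3, B1–B4, B3–B5, B1–B6, B1–B7
Each bag holds 3 vertices, so the decomposition has width 2, which upper-bounds the treewidth. Conversely, {d, e, i} is a clique of size 3, and the vertices of any clique must share a bag in every tree decomposition; so some bag has ≥ 3 vertices and tw(G) ≥ 2. The upper and lower bounds meet at 2, so that is the treewidth.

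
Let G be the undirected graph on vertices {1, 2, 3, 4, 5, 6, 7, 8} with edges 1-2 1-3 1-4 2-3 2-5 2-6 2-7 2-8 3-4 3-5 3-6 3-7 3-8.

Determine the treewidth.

A width-2 tree decomposition is:
Bags: B1 = {1, 2, 3}  B2 = {2, 3, 6}  B3 = {2, 3, 8}  B4 = {2, 3, 7}  B5 = {2, 3, 5}  B6 = {1, 3, 4}
Tree: B1–B2, B1–B3, B1–B4, B1–B5, B1–B6
Each bag holds 3 vertices, so the decomposition has width 2, which upper-bounds the treewidth. On the other hand G contains the 3-clique {1, 2, 3}. A clique must lie in a single bag of any decomposition, so no decomposition can have width below 2. Hence tw(G) = 2 exactly.

2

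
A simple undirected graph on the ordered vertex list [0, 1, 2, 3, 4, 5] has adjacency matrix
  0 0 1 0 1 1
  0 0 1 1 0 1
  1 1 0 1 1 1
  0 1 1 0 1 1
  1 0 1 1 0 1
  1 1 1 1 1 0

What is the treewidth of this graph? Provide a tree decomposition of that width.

Each bag holds 4 vertices, so the decomposition has width 3, which upper-bounds the treewidth. On the other hand G contains the 4-clique {0, 2, 4, 5}. A clique must lie in a single bag of any decomposition, so no decomposition can have width below 3. The upper and lower bounds meet at 3, so that is the treewidth.

Treewidth 3.
Bags: B1 = {2, 3, 4, 5}  B2 = {1, 2, 3, 5}  B3 = {0, 2, 4, 5}
Tree: B1–B2, B1–B3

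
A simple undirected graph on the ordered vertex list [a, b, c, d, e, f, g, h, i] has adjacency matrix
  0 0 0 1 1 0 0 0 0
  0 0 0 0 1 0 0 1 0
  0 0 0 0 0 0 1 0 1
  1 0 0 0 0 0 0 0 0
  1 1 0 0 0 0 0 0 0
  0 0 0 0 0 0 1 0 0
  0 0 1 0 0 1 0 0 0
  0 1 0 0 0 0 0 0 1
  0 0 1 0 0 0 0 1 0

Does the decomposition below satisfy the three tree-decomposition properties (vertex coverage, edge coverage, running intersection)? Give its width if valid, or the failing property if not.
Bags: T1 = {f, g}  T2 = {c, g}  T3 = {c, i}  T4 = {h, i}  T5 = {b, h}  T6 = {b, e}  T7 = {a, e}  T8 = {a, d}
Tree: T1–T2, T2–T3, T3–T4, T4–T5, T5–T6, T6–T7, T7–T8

Yes; width 1.

Vertex coverage: the bags together contain {a, b, c, d, e, f, g, h, i}, the full vertex set. Edge coverage: each edge of G has both endpoints in at least one bag. Running intersection: for every vertex, the bags containing it form a connected subtree. All three properties hold, so this is a valid tree decomposition of width max|bag| − 1 = 1, and hence tw(G) ≤ 1.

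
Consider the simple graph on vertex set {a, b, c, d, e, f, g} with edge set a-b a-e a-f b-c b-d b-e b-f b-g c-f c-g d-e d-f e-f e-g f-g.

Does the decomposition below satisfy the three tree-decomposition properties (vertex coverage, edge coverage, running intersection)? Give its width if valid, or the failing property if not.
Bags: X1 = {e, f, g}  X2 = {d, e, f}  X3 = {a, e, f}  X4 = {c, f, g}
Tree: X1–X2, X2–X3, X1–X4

No — vertex b appears in no bag.

A tree decomposition must satisfy three properties: every vertex lies in some bag; for every edge, both endpoints lie together in some bag; and for every vertex, the bags containing it form a connected subtree. Here vertex b appears in no bag, so the decomposition is invalid.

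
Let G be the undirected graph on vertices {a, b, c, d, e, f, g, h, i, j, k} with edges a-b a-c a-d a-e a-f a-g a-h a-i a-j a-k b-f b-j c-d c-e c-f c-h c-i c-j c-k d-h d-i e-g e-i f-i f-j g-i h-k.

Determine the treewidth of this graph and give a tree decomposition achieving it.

Each bag holds 4 vertices, so the decomposition has width 3, which upper-bounds the treewidth. Conversely, {a, e, g, i} is a clique of size 4, and the vertices of any clique must share a bag in every tree decomposition; so some bag has ≥ 4 vertices and tw(G) ≥ 3. Hence tw(G) = 3 exactly.

Treewidth 3.
Bags: B1 = {a, c, e, i}  B2 = {a, e, g, i}  B3 = {a, c, d, i}  B4 = {a, c, d, h}  B5 = {a, c, f, i}  B6 = {a, c, f, j}  B7 = {a, c, h, k}  B8 = {a, b, f, j}
Tree: B1–B2, B1–B3, B3–B4, B1–B5, B5–B6, B4–B7, B6–B8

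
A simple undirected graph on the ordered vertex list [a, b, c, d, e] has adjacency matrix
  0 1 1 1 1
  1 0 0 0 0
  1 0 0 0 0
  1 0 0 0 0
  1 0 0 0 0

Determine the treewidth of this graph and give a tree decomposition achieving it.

Each bag holds 2 vertices, so the decomposition has width 1, which upper-bounds the treewidth. G has an edge, so its treewidth is at least 1. Combining the bounds, tw(G) = 1.

Treewidth 1.
Bags: B1 = {a, e}  B2 = {a, d}  B3 = {a, b}  B4 = {a, c}
Tree: B1–B2, B1–B3, B2–B4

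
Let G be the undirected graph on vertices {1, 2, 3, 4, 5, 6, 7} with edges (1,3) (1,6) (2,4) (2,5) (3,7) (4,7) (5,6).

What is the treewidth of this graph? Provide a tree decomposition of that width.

Every bag has size at most 3, so the width is 3 − 1 = 2 and tw(G) ≤ 2. Since 6–1–3–7–4–2–5–6 is a cycle in G, G is not acyclic. Forests are exactly the graphs of treewidth ≤ 1, so tw(G) ≥ 2. Hence tw(G) = 2 exactly.

Treewidth 2.
One optimal decomposition is:
Bags: B1 = {1, 3, 6}  B2 = {3, 6, 7}  B3 = {4, 6, 7}  B4 = {2, 4, 6}  B5 = {2, 5, 6}
Tree: B1–B2, B2–B3, B3–B4, B4–B5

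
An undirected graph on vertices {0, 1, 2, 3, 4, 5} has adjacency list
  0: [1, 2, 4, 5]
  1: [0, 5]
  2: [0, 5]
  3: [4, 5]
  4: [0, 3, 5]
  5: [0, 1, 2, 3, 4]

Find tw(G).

A width-2 tree decomposition is:
Bags: B1 = {0, 4, 5}  B2 = {0, 2, 5}  B3 = {0, 1, 5}  B4 = {3, 4, 5}
Tree: B1–B2, B1–B3, B1–B4
Every bag has size at most 3, so the width is 3 − 1 = 2 and tw(G) ≤ 2. For the lower bound, the 3 vertices {0, 1, 5} are pairwise adjacent, and any tree decomposition puts a clique entirely inside one bag — forcing width ≥ 2. Therefore the treewidth is 2.

2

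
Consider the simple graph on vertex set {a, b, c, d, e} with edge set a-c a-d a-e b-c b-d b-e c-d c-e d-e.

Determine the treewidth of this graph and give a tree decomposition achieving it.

Treewidth 3.
One optimal decomposition is:
Bags: B1 = {a, c, d, e}  B2 = {b, c, d, e}
Tree: B1–B2

The largest bag has 4 vertices, giving width 3; this decomposition certifies tw(G) ≤ 3. For the lower bound, the 4 vertices {a, c, d, e} are pairwise adjacent, and any tree decomposition puts a clique entirely inside one bag — forcing width ≥ 3. The upper and lower bounds meet at 3, so that is the treewidth.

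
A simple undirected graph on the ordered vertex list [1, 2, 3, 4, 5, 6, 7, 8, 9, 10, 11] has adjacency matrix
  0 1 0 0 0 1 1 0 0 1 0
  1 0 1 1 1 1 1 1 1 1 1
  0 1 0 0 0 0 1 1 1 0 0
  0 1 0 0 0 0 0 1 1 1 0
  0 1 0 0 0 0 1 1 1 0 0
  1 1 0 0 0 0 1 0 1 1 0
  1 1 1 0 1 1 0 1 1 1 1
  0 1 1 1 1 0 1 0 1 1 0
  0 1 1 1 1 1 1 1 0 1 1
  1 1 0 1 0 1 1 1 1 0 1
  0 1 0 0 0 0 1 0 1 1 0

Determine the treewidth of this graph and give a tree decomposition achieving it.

Every bag has size at most 5, so the width is 5 − 1 = 4 and tw(G) ≤ 4. On the other hand G contains the 5-clique {2, 4, 8, 9, 10}. A clique must lie in a single bag of any decomposition, so no decomposition can have width below 4. Hence tw(G) = 4 exactly.

Treewidth 4.
One optimal decomposition is:
Bags: B1 = {2, 7, 9, 10, 11}  B2 = {2, 6, 7, 9, 10}  B3 = {2, 7, 8, 9, 10}  B4 = {2, 4, 8, 9, 10}  B5 = {2, 5, 7, 8, 9}  B6 = {1, 2, 6, 7, 10}  B7 = {2, 3, 7, 8, 9}
Tree: B1–B2, B1–B3, B3–B4, B3–B5, B2–B6, B3–B7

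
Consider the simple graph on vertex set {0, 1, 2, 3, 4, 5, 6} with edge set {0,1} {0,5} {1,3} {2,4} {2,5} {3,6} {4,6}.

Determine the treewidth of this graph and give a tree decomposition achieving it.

Every bag has size at most 3, so the width is 3 − 1 = 2 and tw(G) ≤ 2. For the lower bound, G contains the cycle 2–4–6–3–1–0–5–2, so G is not a forest; only forests have treewidth ≤ 1, hence tw(G) ≥ 2. Hence tw(G) = 2 exactly.

Treewidth 2.
One such decomposition:
Bags: B1 = {2, 4, 6}  B2 = {2, 3, 6}  B3 = {1, 2, 3}  B4 = {0, 1, 2}  B5 = {0, 2, 5}
Tree: B1–B2, B2–B3, B3–B4, B4–B5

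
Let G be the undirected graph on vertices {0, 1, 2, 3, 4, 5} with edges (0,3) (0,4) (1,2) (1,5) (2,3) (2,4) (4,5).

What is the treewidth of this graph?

A width-2 tree decomposition is:
Bags: B1 = {0, 2, 3}  B2 = {0, 2, 4}  B3 = {1, 2, 4}  B4 = {1, 4, 5}
Tree: B1–B2, B2–B3, B3–B4
Each bag holds 3 vertices, so the decomposition has width 2, which upper-bounds the treewidth. For the lower bound, G contains the cycle 3–0–4–2–3, so G is not a forest; only forests have treewidth ≤ 1, hence tw(G) ≥ 2. Hence tw(G) = 2 exactly.

2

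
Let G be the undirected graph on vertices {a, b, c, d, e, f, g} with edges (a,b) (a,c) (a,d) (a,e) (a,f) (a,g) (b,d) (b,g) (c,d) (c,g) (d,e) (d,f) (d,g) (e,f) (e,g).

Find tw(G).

3

A width-3 tree decomposition is:
Bags: B1 = {a, d, e, g}  B2 = {a, b, d, g}  B3 = {a, d, e, f}  B4 = {a, c, d, g}
Tree: B1–B2, B1–B3, B1–B4
Each bag holds 4 vertices, so the decomposition has width 3, which upper-bounds the treewidth. For the lower bound, the 4 vertices {a, d, e, g} are pairwise adjacent, and any tree decomposition puts a clique entirely inside one bag — forcing width ≥ 3. Combining the bounds, tw(G) = 3.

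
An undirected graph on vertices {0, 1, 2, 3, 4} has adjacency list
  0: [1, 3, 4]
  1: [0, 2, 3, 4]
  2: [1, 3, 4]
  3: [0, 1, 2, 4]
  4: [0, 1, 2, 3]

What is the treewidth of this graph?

A width-3 tree decomposition is:
Bags: B1 = {1, 2, 3, 4}  B2 = {0, 1, 3, 4}
Tree: B1–B2
The largest bag has 4 vertices, giving width 3; this decomposition certifies tw(G) ≤ 3. On the other hand G contains the 4-clique {0, 1, 3, 4}. A clique must lie in a single bag of any decomposition, so no decomposition can have width below 3. Hence tw(G) = 3 exactly.

3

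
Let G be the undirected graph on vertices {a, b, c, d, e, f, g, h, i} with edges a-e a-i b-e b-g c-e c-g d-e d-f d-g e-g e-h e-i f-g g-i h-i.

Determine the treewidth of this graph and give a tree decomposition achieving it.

Treewidth 2.
Bags: B1 = {e, g, i}  B2 = {c, e, g}  B3 = {b, e, g}  B4 = {d, e, g}  B5 = {d, f, g}  B6 = {e, h, i}  B7 = {a, e, i}
Tree: B1–B2, B1–B3, B3–B4, B4–B5, B1–B6, B1–B7

Each bag holds 3 vertices, so the decomposition has width 2, which upper-bounds the treewidth. For the lower bound, the 3 vertices {d, e, g} are pairwise adjacent, and any tree decomposition puts a clique entirely inside one bag — forcing width ≥ 2. Therefore the treewidth is 2.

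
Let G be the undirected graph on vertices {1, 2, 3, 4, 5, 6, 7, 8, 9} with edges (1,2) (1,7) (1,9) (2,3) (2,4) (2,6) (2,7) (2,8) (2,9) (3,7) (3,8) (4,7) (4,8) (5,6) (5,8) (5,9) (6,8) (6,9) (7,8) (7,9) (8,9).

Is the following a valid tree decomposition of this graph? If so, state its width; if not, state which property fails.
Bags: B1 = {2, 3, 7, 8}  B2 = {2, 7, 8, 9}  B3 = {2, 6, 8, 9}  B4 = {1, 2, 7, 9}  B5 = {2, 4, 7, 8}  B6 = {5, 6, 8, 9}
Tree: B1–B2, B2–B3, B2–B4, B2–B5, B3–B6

Yes; width 3.

Checking the three conditions: (i) the bags cover all of {1, 2, 3, 4, 5, 6, 7, 8, 9}; (ii) for each edge, some bag contains both endpoints; (iii) the bags containing any fixed vertex form a subtree. All hold, so the decomposition is valid with width 4 − 1 = 3.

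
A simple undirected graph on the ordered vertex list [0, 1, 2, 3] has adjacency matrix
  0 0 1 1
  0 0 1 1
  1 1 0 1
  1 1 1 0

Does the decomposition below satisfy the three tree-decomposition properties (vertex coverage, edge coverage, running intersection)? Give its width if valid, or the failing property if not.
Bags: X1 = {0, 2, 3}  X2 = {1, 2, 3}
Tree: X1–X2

Yes; width 2.

Vertex coverage: the bags together contain {0, 1, 2, 3}, the full vertex set. Edge coverage: each edge of G has both endpoints in at least one bag. Running intersection: for every vertex, the bags containing it form a connected subtree. All three properties hold, so this is a valid tree decomposition of width max|bag| − 1 = 2, and hence tw(G) ≤ 2.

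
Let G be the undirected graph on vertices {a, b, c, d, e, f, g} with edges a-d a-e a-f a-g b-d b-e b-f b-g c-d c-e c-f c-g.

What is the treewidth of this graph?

A width-3 tree decomposition is:
Bags: B1 = {a, b, c, f}  B2 = {a, b, c, e}  B3 = {a, b, c, d}  B4 = {a, b, c, g}
Tree: B1–B2, B2–B3, B3–B4
The largest bag has 4 vertices, giving width 3; this decomposition certifies tw(G) ≤ 3. For the lower bound: the 4 vertex sets {b,f}, {a,e}, {c}, {d} are disjoint, each induces a connected subgraph, and every pair is joined by at least one edge of G. Contracting each set to a single vertex therefore yields K_{4} as a minor, and since treewidth is minor-monotone, tw(G) ≥ tw(K_{4}) = 3. Combining the bounds, tw(G) = 3.

3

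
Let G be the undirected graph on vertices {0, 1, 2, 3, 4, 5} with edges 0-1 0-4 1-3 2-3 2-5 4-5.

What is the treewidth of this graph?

2

A width-2 tree decomposition is:
Bags: B1 = {2, 3, 5}  B2 = {3, 4, 5}  B3 = {0, 3, 4}  B4 = {0, 1, 3}
Tree: B1–B2, B2–B3, B3–B4
Each bag holds 3 vertices, so the decomposition has width 2, which upper-bounds the treewidth. Since 3–2–5–4–0–1–3 is a cycle in G, G is not acyclic. Forests are exactly the graphs of treewidth ≤ 1, so tw(G) ≥ 2. The upper and lower bounds meet at 2, so that is the treewidth.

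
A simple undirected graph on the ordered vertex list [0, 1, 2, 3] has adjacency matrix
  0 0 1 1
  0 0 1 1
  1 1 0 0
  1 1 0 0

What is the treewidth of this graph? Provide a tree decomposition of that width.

Each bag holds 3 vertices, so the decomposition has width 2, which upper-bounds the treewidth. Since 3–1–2–0–3 is a cycle in G, G is not acyclic. Forests are exactly the graphs of treewidth ≤ 1, so tw(G) ≥ 2. The upper and lower bounds meet at 2, so that is the treewidth.

Treewidth 2.
One optimal decomposition is:
Bags: B1 = {1, 2, 3}  B2 = {0, 2, 3}
Tree: B1–B2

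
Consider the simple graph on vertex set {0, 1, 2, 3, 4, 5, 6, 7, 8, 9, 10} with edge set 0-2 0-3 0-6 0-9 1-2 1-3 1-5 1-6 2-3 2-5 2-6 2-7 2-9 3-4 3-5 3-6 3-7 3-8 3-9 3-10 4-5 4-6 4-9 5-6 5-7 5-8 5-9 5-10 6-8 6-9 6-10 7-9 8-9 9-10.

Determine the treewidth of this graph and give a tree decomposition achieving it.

The largest bag has 5 vertices, giving width 4; this decomposition certifies tw(G) ≤ 4. Conversely, {0, 2, 3, 6, 9} is a clique of size 5, and the vertices of any clique must share a bag in every tree decomposition; so some bag has ≥ 5 vertices and tw(G) ≥ 4. Therefore the treewidth is 4.

Treewidth 4.
One optimal decomposition is:
Bags: B1 = {2, 3, 5, 7, 9}  B2 = {2, 3, 5, 6, 9}  B3 = {1, 2, 3, 5, 6}  B4 = {3, 5, 6, 9, 10}  B5 = {3, 4, 5, 6, 9}  B6 = {3, 5, 6, 8, 9}  B7 = {0, 2, 3, 6, 9}
Tree: B1–B2, B2–B3, B2–B4, B2–B5, B5–B6, B2–B7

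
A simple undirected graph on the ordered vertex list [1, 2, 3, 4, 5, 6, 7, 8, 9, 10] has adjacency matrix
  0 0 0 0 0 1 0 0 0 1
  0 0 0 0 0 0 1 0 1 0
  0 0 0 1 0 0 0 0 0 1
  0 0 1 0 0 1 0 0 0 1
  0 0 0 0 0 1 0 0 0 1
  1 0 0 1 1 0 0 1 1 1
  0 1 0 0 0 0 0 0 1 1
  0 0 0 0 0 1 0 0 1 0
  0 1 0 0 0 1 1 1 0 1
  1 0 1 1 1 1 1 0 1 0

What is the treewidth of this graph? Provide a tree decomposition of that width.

Treewidth 2.
One such decomposition:
Bags: B1 = {3, 4, 10}  B2 = {4, 6, 10}  B3 = {6, 9, 10}  B4 = {6, 8, 9}  B5 = {7, 9, 10}  B6 = {1, 6, 10}  B7 = {2, 7, 9}  B8 = {5, 6, 10}
Tree: B1–B2, B2–B3, B3–B4, B3–B5, B2–B6, B5–B7, B6–B8

The largest bag has 3 vertices, giving width 2; this decomposition certifies tw(G) ≤ 2. For the lower bound, the 3 vertices {6, 8, 9} are pairwise adjacent, and any tree decomposition puts a clique entirely inside one bag — forcing width ≥ 2. Therefore the treewidth is 2.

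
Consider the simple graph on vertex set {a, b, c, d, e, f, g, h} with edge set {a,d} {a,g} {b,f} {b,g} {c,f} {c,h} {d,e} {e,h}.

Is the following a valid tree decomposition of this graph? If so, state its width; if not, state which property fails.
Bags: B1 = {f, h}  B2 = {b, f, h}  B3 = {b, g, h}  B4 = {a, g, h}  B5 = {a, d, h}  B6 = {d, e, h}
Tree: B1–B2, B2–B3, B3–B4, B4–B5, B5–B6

A tree decomposition must satisfy three properties: every vertex lies in some bag; for every edge, both endpoints lie together in some bag; and for every vertex, the bags containing it form a connected subtree. Here vertex c appears in no bag, so the decomposition is invalid.

No — vertex c appears in no bag.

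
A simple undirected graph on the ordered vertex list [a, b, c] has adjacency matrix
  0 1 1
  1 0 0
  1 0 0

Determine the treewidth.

A width-1 tree decomposition is:
Bags: B1 = {a, b}  B2 = {a, c}
Tree: B1–B2
Every bag has size at most 2, so the width is 2 − 1 = 1 and tw(G) ≤ 1. Any graph with an edge has treewidth ≥ 1, and G has the edge a–b. Hence tw(G) = 1 exactly.

1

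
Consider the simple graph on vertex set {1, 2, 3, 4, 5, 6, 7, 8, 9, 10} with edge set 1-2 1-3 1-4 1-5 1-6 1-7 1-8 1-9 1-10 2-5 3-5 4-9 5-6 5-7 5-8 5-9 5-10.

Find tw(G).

A width-2 tree decomposition is:
Bags: B1 = {1, 3, 5}  B2 = {1, 5, 8}  B3 = {1, 5, 10}  B4 = {1, 5, 7}  B5 = {1, 5, 9}  B6 = {1, 5, 6}  B7 = {1, 4, 9}  B8 = {1, 2, 5}
Tree: B1–B2, B1–B3, B2–B4, B4–B5, B4–B6, B5–B7, B4–B8
The largest bag has 3 vertices, giving width 2; this decomposition certifies tw(G) ≤ 2. On the other hand G contains the 3-clique {1, 4, 9}. A clique must lie in a single bag of any decomposition, so no decomposition can have width below 2. The upper and lower bounds meet at 2, so that is the treewidth.

2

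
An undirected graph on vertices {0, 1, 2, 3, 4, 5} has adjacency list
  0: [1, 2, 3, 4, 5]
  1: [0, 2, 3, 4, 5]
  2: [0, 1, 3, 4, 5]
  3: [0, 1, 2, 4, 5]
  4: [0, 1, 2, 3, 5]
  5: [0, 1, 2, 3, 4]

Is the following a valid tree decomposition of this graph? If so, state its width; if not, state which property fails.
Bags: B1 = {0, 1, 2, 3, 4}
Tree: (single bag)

No — vertex 5 appears in no bag.

A tree decomposition must satisfy three properties: every vertex lies in some bag; for every edge, both endpoints lie together in some bag; and for every vertex, the bags containing it form a connected subtree. Here vertex 5 appears in no bag, so the decomposition is invalid.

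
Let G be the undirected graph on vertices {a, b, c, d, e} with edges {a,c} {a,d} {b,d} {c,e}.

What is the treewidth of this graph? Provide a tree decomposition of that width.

Every bag has size at most 2, so the width is 2 − 1 = 1 and tw(G) ≤ 1. Since G has at least one edge (e.g. e–c), it is not an edgeless graph, so tw(G) ≥ 1. Hence tw(G) = 1 exactly.

Treewidth 1.
Bags: B1 = {c, e}  B2 = {a, c}  B3 = {a, d}  B4 = {b, d}
Tree: B1–B2, B2–B3, B3–B4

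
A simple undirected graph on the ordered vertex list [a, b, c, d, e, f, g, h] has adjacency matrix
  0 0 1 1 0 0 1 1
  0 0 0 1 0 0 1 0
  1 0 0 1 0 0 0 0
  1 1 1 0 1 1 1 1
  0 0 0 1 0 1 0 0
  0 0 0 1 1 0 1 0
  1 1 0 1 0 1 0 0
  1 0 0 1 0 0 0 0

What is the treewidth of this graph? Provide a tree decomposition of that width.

Every bag has size at most 3, so the width is 3 − 1 = 2 and tw(G) ≤ 2. For the lower bound, the 3 vertices {d, f, g} are pairwise adjacent, and any tree decomposition puts a clique entirely inside one bag — forcing width ≥ 2. Therefore the treewidth is 2.

Treewidth 2.
One such decomposition:
Bags: B1 = {b, d, g}  B2 = {d, f, g}  B3 = {a, d, g}  B4 = {a, c, d}  B5 = {d, e, f}  B6 = {a, d, h}
Tree: B1–B2, B2–B3, B3–B4, B2–B5, B4–B6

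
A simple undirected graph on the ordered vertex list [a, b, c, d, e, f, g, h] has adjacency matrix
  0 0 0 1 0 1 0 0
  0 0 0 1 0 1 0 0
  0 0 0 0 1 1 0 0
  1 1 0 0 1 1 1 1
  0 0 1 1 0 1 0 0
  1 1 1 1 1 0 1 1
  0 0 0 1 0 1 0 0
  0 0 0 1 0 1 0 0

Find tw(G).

A width-2 tree decomposition is:
Bags: B1 = {a, d, f}  B2 = {d, f, g}  B3 = {b, d, f}  B4 = {d, f, h}  B5 = {d, e, f}  B6 = {c, e, f}
Tree: B1–B2, B2–B3, B3–B4, B2–B5, B5–B6
Each bag holds 3 vertices, so the decomposition has width 2, which upper-bounds the treewidth. Conversely, {d, f, g} is a clique of size 3, and the vertices of any clique must share a bag in every tree decomposition; so some bag has ≥ 3 vertices and tw(G) ≥ 2. Therefore the treewidth is 2.

2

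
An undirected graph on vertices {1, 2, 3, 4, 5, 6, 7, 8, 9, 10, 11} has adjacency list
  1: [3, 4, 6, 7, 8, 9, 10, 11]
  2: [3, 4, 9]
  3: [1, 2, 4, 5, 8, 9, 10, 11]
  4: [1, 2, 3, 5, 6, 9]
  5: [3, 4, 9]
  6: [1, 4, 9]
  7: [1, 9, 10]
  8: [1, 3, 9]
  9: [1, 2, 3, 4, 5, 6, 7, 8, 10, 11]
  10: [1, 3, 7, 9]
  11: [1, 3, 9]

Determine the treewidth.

3

A width-3 tree decomposition is:
Bags: B1 = {1, 3, 9, 10}  B2 = {1, 3, 4, 9}  B3 = {1, 3, 9, 11}  B4 = {1, 7, 9, 10}  B5 = {3, 4, 5, 9}  B6 = {1, 3, 8, 9}  B7 = {1, 4, 6, 9}  B8 = {2, 3, 4, 9}
Tree: B1–B2, B1–B3, B1–B4, B2–B5, B1–B6, B2–B7, B2–B8
The largest bag has 4 vertices, giving width 3; this decomposition certifies tw(G) ≤ 3. Conversely, {1, 3, 8, 9} is a clique of size 4, and the vertices of any clique must share a bag in every tree decomposition; so some bag has ≥ 4 vertices and tw(G) ≥ 3. The upper and lower bounds meet at 3, so that is the treewidth.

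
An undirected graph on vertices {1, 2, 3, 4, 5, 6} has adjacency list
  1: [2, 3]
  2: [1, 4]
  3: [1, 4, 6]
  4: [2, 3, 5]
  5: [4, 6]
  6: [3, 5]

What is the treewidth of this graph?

A width-2 tree decomposition is:
Bags: B1 = {3, 5, 6}  B2 = {3, 4, 5}  B3 = {1, 3, 4}  B4 = {1, 2, 4}
Tree: B1–B2, B2–B3, B3–B4
Every bag has size at most 3, so the width is 3 − 1 = 2 and tw(G) ≤ 2. Since 6–5–4–3–6 is a cycle in G, G is not acyclic. Forests are exactly the graphs of treewidth ≤ 1, so tw(G) ≥ 2. The upper and lower bounds meet at 2, so that is the treewidth.

2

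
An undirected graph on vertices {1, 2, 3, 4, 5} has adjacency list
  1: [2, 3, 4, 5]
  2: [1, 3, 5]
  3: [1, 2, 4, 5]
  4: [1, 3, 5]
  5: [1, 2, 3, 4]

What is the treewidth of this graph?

A width-3 tree decomposition is:
Bags: B1 = {1, 2, 3, 5}  B2 = {1, 3, 4, 5}
Tree: B1–B2
Every bag has size at most 4, so the width is 4 − 1 = 3 and tw(G) ≤ 3. On the other hand G contains the 4-clique {1, 2, 3, 5}. A clique must lie in a single bag of any decomposition, so no decomposition can have width below 3. Combining the bounds, tw(G) = 3.

3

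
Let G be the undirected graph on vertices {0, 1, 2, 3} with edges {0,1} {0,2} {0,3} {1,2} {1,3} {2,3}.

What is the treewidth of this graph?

A width-3 tree decomposition is:
Bags: B1 = {0, 1, 2, 3}
Tree: (single bag)
With just one bag of size 4, the width is 4 − 1 = 3, so tw(G) ≤ 3. On the other hand G contains the 4-clique {0, 1, 2, 3}. A clique must lie in a single bag of any decomposition, so no decomposition can have width below 3. The upper and lower bounds meet at 3, so that is the treewidth.

3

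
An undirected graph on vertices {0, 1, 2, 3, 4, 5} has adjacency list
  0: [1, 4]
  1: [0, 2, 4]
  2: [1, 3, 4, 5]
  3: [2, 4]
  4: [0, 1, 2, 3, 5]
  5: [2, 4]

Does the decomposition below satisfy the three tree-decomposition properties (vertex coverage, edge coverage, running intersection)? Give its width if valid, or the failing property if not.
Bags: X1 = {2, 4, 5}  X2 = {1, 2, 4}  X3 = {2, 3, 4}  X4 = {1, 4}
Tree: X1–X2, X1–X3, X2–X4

A tree decomposition must satisfy three properties: every vertex lies in some bag; for every edge, both endpoints lie together in some bag; and for every vertex, the bags containing it form a connected subtree. Here vertex 0 appears in no bag, so the decomposition is invalid.

No — vertex 0 appears in no bag.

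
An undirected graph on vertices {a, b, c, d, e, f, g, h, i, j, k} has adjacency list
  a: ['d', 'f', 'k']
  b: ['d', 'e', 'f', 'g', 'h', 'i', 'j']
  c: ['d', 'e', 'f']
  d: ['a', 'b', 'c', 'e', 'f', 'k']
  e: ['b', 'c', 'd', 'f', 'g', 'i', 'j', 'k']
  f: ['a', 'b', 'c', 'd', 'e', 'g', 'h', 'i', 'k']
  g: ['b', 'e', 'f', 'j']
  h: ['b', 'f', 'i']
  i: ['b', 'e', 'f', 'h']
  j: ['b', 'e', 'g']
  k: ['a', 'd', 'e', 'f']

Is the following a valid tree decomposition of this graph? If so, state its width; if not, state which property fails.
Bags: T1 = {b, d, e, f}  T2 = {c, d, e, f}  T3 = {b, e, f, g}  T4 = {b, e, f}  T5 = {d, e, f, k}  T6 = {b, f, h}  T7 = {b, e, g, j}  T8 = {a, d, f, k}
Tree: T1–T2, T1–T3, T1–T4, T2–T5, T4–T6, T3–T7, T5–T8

A tree decomposition must satisfy three properties: every vertex lies in some bag; for every edge, both endpoints lie together in some bag; and for every vertex, the bags containing it form a connected subtree. Here vertex i appears in no bag, so the decomposition is invalid.

No — vertex i appears in no bag.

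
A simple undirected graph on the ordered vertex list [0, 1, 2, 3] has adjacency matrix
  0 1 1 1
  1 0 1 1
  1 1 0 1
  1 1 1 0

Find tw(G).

3

A width-3 tree decomposition is:
Bags: B1 = {0, 1, 2, 3}
Tree: (single bag)
A single bag containing all 4 vertices is trivially a valid decomposition of width 3. On the other hand G contains the 4-clique {0, 1, 2, 3}. A clique must lie in a single bag of any decomposition, so no decomposition can have width below 3. Hence tw(G) = 3 exactly.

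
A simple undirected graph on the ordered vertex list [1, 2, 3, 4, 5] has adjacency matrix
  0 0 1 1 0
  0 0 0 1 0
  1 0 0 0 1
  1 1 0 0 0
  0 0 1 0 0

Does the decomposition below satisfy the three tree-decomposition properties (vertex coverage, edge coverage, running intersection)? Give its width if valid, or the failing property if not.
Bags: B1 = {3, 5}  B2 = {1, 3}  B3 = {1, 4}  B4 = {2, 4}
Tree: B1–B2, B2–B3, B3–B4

Yes; width 1.

Every vertex of G appears in some bag (union = {1, 2, 3, 4, 5}); every edge is covered by a bag; and for each vertex v the set of bags containing v is connected in the bag tree. The decomposition is therefore valid. The largest bag has 2 vertices, so the width is 1.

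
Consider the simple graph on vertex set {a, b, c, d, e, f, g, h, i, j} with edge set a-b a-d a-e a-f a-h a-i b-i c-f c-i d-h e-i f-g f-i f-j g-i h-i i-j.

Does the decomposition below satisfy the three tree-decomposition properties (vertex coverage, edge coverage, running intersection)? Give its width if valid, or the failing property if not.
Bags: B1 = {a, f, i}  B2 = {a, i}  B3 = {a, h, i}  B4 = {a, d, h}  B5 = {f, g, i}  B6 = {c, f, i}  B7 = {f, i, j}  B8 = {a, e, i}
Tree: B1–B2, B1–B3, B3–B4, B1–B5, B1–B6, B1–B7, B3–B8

A tree decomposition must satisfy three properties: every vertex lies in some bag; for every edge, both endpoints lie together in some bag; and for every vertex, the bags containing it form a connected subtree. Here vertex b appears in no bag, so the decomposition is invalid.

No — vertex b appears in no bag.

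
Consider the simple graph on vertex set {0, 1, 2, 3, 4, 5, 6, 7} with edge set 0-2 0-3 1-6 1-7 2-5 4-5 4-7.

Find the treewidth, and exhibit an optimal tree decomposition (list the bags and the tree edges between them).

Treewidth 1.
One optimal decomposition is:
Bags: B1 = {1, 6}  B2 = {1, 7}  B3 = {4, 7}  B4 = {4, 5}  B5 = {2, 5}  B6 = {0, 2}  B7 = {0, 3}
Tree: B1–B2, B2–B3, B3–B4, B4–B5, B5–B6, B6–B7

Each bag holds 2 vertices, so the decomposition has width 1, which upper-bounds the treewidth. G has an edge, so its treewidth is at least 1. Therefore the treewidth is 1.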